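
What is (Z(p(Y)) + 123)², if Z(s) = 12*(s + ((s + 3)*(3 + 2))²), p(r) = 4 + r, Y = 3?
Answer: 912462849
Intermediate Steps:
Z(s) = 12*s + 12*(15 + 5*s)² (Z(s) = 12*(s + ((3 + s)*5)²) = 12*(s + (15 + 5*s)²) = 12*s + 12*(15 + 5*s)²)
(Z(p(Y)) + 123)² = ((12*(4 + 3) + 300*(3 + (4 + 3))²) + 123)² = ((12*7 + 300*(3 + 7)²) + 123)² = ((84 + 300*10²) + 123)² = ((84 + 300*100) + 123)² = ((84 + 30000) + 123)² = (30084 + 123)² = 30207² = 912462849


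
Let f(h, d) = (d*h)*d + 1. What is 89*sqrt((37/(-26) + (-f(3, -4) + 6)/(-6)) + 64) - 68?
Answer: -68 + 356*sqrt(6630)/39 ≈ 675.26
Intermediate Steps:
f(h, d) = 1 + h*d**2 (f(h, d) = h*d**2 + 1 = 1 + h*d**2)
89*sqrt((37/(-26) + (-f(3, -4) + 6)/(-6)) + 64) - 68 = 89*sqrt((37/(-26) + (-(1 + 3*(-4)**2) + 6)/(-6)) + 64) - 68 = 89*sqrt((37*(-1/26) + (-(1 + 3*16) + 6)*(-1/6)) + 64) - 68 = 89*sqrt((-37/26 + (-(1 + 48) + 6)*(-1/6)) + 64) - 68 = 89*sqrt((-37/26 + (-1*49 + 6)*(-1/6)) + 64) - 68 = 89*sqrt((-37/26 + (-49 + 6)*(-1/6)) + 64) - 68 = 89*sqrt((-37/26 - 43*(-1/6)) + 64) - 68 = 89*sqrt((-37/26 + 43/6) + 64) - 68 = 89*sqrt(224/39 + 64) - 68 = 89*sqrt(2720/39) - 68 = 89*(4*sqrt(6630)/39) - 68 = 356*sqrt(6630)/39 - 68 = -68 + 356*sqrt(6630)/39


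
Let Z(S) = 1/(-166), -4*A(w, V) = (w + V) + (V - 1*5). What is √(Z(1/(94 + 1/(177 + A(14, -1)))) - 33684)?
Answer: I*√928196470/166 ≈ 183.53*I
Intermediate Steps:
A(w, V) = 5/4 - V/2 - w/4 (A(w, V) = -((w + V) + (V - 1*5))/4 = -((V + w) + (V - 5))/4 = -((V + w) + (-5 + V))/4 = -(-5 + w + 2*V)/4 = 5/4 - V/2 - w/4)
Z(S) = -1/166
√(Z(1/(94 + 1/(177 + A(14, -1)))) - 33684) = √(-1/166 - 33684) = √(-5591545/166) = I*√928196470/166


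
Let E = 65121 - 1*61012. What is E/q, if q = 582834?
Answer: 587/83262 ≈ 0.0070500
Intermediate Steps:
E = 4109 (E = 65121 - 61012 = 4109)
E/q = 4109/582834 = 4109*(1/582834) = 587/83262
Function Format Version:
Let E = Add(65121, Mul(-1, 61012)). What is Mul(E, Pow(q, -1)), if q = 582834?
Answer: Rational(587, 83262) ≈ 0.0070500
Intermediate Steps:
E = 4109 (E = Add(65121, -61012) = 4109)
Mul(E, Pow(q, -1)) = Mul(4109, Pow(582834, -1)) = Mul(4109, Rational(1, 582834)) = Rational(587, 83262)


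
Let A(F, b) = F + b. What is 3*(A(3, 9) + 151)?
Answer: 489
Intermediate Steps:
3*(A(3, 9) + 151) = 3*((3 + 9) + 151) = 3*(12 + 151) = 3*163 = 489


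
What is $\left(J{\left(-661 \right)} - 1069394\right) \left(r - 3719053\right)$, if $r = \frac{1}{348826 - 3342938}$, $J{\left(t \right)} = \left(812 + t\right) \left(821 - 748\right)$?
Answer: $\frac{11785237548372458627}{2994112} \approx 3.9361 \cdot 10^{12}$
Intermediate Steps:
$J{\left(t \right)} = 59276 + 73 t$ ($J{\left(t \right)} = \left(812 + t\right) 73 = 59276 + 73 t$)
$r = - \frac{1}{2994112}$ ($r = \frac{1}{-2994112} = - \frac{1}{2994112} \approx -3.3399 \cdot 10^{-7}$)
$\left(J{\left(-661 \right)} - 1069394\right) \left(r - 3719053\right) = \left(\left(59276 + 73 \left(-661\right)\right) - 1069394\right) \left(- \frac{1}{2994112} - 3719053\right) = \left(\left(59276 - 48253\right) - 1069394\right) \left(- \frac{11135261215937}{2994112}\right) = \left(11023 - 1069394\right) \left(- \frac{11135261215937}{2994112}\right) = \left(-1058371\right) \left(- \frac{11135261215937}{2994112}\right) = \frac{11785237548372458627}{2994112}$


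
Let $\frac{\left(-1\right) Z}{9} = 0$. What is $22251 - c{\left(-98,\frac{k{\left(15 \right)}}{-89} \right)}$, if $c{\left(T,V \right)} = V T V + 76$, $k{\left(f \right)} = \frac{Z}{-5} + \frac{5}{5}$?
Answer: $\frac{175648273}{7921} \approx 22175.0$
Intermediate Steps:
$Z = 0$ ($Z = \left(-9\right) 0 = 0$)
$k{\left(f \right)} = 1$ ($k{\left(f \right)} = \frac{0}{-5} + \frac{5}{5} = 0 \left(- \frac{1}{5}\right) + 5 \cdot \frac{1}{5} = 0 + 1 = 1$)
$c{\left(T,V \right)} = 76 + T V^{2}$ ($c{\left(T,V \right)} = T V V + 76 = T V^{2} + 76 = 76 + T V^{2}$)
$22251 - c{\left(-98,\frac{k{\left(15 \right)}}{-89} \right)} = 22251 - \left(76 - 98 \left(1 \frac{1}{-89}\right)^{2}\right) = 22251 - \left(76 - 98 \left(1 \left(- \frac{1}{89}\right)\right)^{2}\right) = 22251 - \left(76 - 98 \left(- \frac{1}{89}\right)^{2}\right) = 22251 - \left(76 - \frac{98}{7921}\right) = 22251 - \frac{601898}{7921} = \frac{175648273}{7921}$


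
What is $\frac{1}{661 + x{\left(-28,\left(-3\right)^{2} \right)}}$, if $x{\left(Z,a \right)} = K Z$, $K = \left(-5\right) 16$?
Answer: $\frac{1}{2901} \approx 0.00034471$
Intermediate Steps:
$K = -80$
$x{\left(Z,a \right)} = - 80 Z$
$\frac{1}{661 + x{\left(-28,\left(-3\right)^{2} \right)}} = \frac{1}{661 - -2240} = \frac{1}{661 + 2240} = \frac{1}{2901}$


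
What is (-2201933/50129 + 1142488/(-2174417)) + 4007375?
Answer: 436804438934394362/109001349793 ≈ 4.0073e+6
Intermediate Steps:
(-2201933/50129 + 1142488/(-2174417)) + 4007375 = (-2201933*1/50129 + 1142488*(-1/2174417)) + 4007375 = (-2201933/50129 - 1142488/2174417) + 4007375 = -4845192329013/109001349793 + 4007375 = 436804438934394362/109001349793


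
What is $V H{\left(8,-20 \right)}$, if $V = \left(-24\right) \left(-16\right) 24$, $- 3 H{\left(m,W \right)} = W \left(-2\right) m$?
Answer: $-983040$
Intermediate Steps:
$H{\left(m,W \right)} = \frac{2 W m}{3}$ ($H{\left(m,W \right)} = - \frac{W \left(-2\right) m}{3} = - \frac{- 2 W m}{3} = - \frac{\left(-2\right) W m}{3} = \frac{2 W m}{3}$)
$V = 9216$ ($V = 384 \cdot 24 = 9216$)
$V H{\left(8,-20 \right)} = 9216 \cdot \frac{2}{3} \left(-20\right) 8 = 9216 \left(- \frac{320}{3}\right) = -983040$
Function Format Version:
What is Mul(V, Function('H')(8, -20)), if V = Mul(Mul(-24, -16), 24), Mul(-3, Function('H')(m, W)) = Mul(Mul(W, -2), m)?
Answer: -983040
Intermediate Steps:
Function('H')(m, W) = Mul(Rational(2, 3), W, m) (Function('H')(m, W) = Mul(Rational(-1, 3), Mul(Mul(W, -2), m)) = Mul(Rational(-1, 3), Mul(Mul(-2, W), m)) = Mul(Rational(-1, 3), Mul(-2, W, m)) = Mul(Rational(2, 3), W, m))
V = 9216 (V = Mul(384, 24) = 9216)
Mul(V, Function('H')(8, -20)) = Mul(9216, Mul(Rational(2, 3), -20, 8)) = Mul(9216, Rational(-320, 3)) = -983040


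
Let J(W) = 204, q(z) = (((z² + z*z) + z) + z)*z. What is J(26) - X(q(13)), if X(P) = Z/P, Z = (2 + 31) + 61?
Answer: 482617/2366 ≈ 203.98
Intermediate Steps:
q(z) = z*(2*z + 2*z²) (q(z) = (((z² + z²) + z) + z)*z = ((2*z² + z) + z)*z = ((z + 2*z²) + z)*z = (2*z + 2*z²)*z = z*(2*z + 2*z²))
Z = 94 (Z = 33 + 61 = 94)
X(P) = 94/P
J(26) - X(q(13)) = 204 - 94/(2*13²*(1 + 13)) = 204 - 94/(2*169*14) = 204 - 94/4732 = 204 - 1*47/2366 = 204 - 47/2366 = 482617/2366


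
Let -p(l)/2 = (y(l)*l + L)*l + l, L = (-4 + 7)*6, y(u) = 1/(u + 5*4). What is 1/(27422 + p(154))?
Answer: 87/1852874 ≈ 4.6954e-5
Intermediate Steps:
y(u) = 1/(20 + u) (y(u) = 1/(u + 20) = 1/(20 + u))
L = 18 (L = 3*6 = 18)
p(l) = -2*l - 2*l*(18 + l/(20 + l)) (p(l) = -2*((l/(20 + l) + 18)*l + l) = -2*((18 + l/(20 + l))*l + l) = -2*(l*(18 + l/(20 + l)) + l) = -2*(l + l*(18 + l/(20 + l))) = -2*l - 2*l*(18 + l/(20 + l)))
1/(27422 + p(154)) = 1/(27422 - 40*154*(19 + 154)/(20 + 154)) = 1/(27422 - 40*154*173/174) = 1/(27422 - 40*154*1/174*173) = 1/(27422 - 532840/87) = 1/(1852874/87) = 87/1852874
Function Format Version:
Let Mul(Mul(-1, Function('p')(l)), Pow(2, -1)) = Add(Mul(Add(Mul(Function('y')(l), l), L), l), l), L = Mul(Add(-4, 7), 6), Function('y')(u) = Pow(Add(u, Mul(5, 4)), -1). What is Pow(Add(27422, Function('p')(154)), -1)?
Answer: Rational(87, 1852874) ≈ 4.6954e-5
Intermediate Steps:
Function('y')(u) = Pow(Add(20, u), -1) (Function('y')(u) = Pow(Add(u, 20), -1) = Pow(Add(20, u), -1))
L = 18 (L = Mul(3, 6) = 18)
Function('p')(l) = Add(Mul(-2, l), Mul(-2, l, Add(18, Mul(l, Pow(Add(20, l), -1))))) (Function('p')(l) = Mul(-2, Add(Mul(Add(Mul(Pow(Add(20, l), -1), l), 18), l), l)) = Mul(-2, Add(Mul(Add(Mul(l, Pow(Add(20, l), -1)), 18), l), l)) = Mul(-2, Add(Mul(Add(18, Mul(l, Pow(Add(20, l), -1))), l), l)) = Mul(-2, Add(Mul(l, Add(18, Mul(l, Pow(Add(20, l), -1)))), l)) = Mul(-2, Add(l, Mul(l, Add(18, Mul(l, Pow(Add(20, l), -1)))))) = Add(Mul(-2, l), Mul(-2, l, Add(18, Mul(l, Pow(Add(20, l), -1))))))
Pow(Add(27422, Function('p')(154)), -1) = Pow(Add(27422, Mul(-40, 154, Pow(Add(20, 154), -1), Add(19, 154))), -1) = Pow(Add(27422, Mul(-40, 154, Pow(174, -1), 173)), -1) = Pow(Add(27422, Mul(-40, 154, Rational(1, 174), 173)), -1) = Pow(Add(27422, Rational(-532840, 87)), -1) = Pow(Rational(1852874, 87), -1) = Rational(87, 1852874)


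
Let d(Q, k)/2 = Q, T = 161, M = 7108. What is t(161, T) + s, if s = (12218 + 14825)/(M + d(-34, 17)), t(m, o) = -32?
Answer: -198237/7040 ≈ -28.159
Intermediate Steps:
d(Q, k) = 2*Q
s = 27043/7040 (s = (12218 + 14825)/(7108 + 2*(-34)) = 27043/(7108 - 68) = 27043/7040 ≈ 3.8413)
t(161, T) + s = -32 + 27043/7040 = -198237/7040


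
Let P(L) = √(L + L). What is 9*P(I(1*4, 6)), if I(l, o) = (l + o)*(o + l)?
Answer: 90*√2 ≈ 127.28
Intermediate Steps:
I(l, o) = (l + o)² (I(l, o) = (l + o)*(l + o) = (l + o)²)
P(L) = √2*√L (P(L) = √(2*L) = √2*√L)
9*P(I(1*4, 6)) = 9*(√2*√((1*4 + 6)²)) = 9*(√2*√((4 + 6)²)) = 9*(√2*√(10²)) = 9*(√2*√100) = 9*(√2*10) = 9*(10*√2) = 90*√2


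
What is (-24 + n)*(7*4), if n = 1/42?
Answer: -2014/3 ≈ -671.33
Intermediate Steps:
n = 1/42 ≈ 0.023810
(-24 + n)*(7*4) = (-24 + 1/42)*(7*4) = -1007/42*28 = -2014/3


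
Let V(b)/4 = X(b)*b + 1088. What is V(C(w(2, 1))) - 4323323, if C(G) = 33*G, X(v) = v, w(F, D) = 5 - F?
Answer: -4279767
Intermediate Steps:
V(b) = 4352 + 4*b² (V(b) = 4*(b*b + 1088) = 4*(b² + 1088) = 4*(1088 + b²) = 4352 + 4*b²)
V(C(w(2, 1))) - 4323323 = (4352 + 4*(33*(5 - 1*2))²) - 4323323 = (4352 + 4*(33*(5 - 2))²) - 4323323 = (4352 + 4*(33*3)²) - 4323323 = (4352 + 4*99²) - 4323323 = (4352 + 4*9801) - 4323323 = (4352 + 39204) - 4323323 = 43556 - 4323323 = -4279767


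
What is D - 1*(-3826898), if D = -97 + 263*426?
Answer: 3938839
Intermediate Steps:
D = 111941 (D = -97 + 112038 = 111941)
D - 1*(-3826898) = 111941 - 1*(-3826898) = 111941 + 3826898 = 3938839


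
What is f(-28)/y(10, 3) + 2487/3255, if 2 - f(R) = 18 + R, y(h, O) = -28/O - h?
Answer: 4511/31465 ≈ 0.14337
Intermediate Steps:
y(h, O) = -h - 28/O (y(h, O) = -28/O - h = -h - 28/O)
f(R) = -16 - R (f(R) = 2 - (18 + R) = 2 + (-18 - R) = -16 - R)
f(-28)/y(10, 3) + 2487/3255 = (-16 - 1*(-28))/(-1*10 - 28/3) + 2487/3255 = (-16 + 28)/(-10 - 28*1/3) + 2487*(1/3255) = 12/(-10 - 28/3) + 829/1085 = 12/(-58/3) + 829/1085 = 12*(-3/58) + 829/1085 = -18/29 + 829/1085 = 4511/31465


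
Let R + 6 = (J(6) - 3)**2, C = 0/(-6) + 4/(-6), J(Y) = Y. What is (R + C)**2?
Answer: 49/9 ≈ 5.4444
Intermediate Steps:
C = -2/3 (C = 0*(-1/6) + 4*(-1/6) = 0 - 2/3 = -2/3 ≈ -0.66667)
R = 3 (R = -6 + (6 - 3)**2 = -6 + 3**2 = -6 + 9 = 3)
(R + C)**2 = (3 - 2/3)**2 = (7/3)**2 = 49/9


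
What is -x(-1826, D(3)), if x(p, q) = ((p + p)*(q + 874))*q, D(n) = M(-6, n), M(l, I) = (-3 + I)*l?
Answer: 0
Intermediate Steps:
M(l, I) = l*(-3 + I)
D(n) = 18 - 6*n (D(n) = -6*(-3 + n) = 18 - 6*n)
x(p, q) = 2*p*q*(874 + q) (x(p, q) = ((2*p)*(874 + q))*q = (2*p*(874 + q))*q = 2*p*q*(874 + q))
-x(-1826, D(3)) = -2*(-1826)*(18 - 6*3)*(874 + (18 - 6*3)) = -2*(-1826)*(18 - 18)*(874 + (18 - 18)) = -2*(-1826)*0*(874 + 0) = -2*(-1826)*0*874 = -1*0 = 0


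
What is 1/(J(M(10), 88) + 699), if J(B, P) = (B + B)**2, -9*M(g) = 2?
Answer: 81/56635 ≈ 0.0014302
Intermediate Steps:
M(g) = -2/9 (M(g) = -1/9*2 = -2/9)
J(B, P) = 4*B**2 (J(B, P) = (2*B)**2 = 4*B**2)
1/(J(M(10), 88) + 699) = 1/(4*(-2/9)**2 + 699) = 1/(4*(4/81) + 699) = 1/(16/81 + 699) = 1/(56635/81) = 81/56635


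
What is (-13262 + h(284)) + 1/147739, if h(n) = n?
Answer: -1917356741/147739 ≈ -12978.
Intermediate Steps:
(-13262 + h(284)) + 1/147739 = (-13262 + 284) + 1/147739 = -12978 + 1/147739 = -1917356741/147739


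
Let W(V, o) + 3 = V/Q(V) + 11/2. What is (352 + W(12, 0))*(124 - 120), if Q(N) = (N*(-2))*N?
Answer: 8507/6 ≈ 1417.8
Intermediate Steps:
Q(N) = -2*N² (Q(N) = (-2*N)*N = -2*N²)
W(V, o) = 5/2 - 1/(2*V) (W(V, o) = -3 + (V/((-2*V²)) + 11/2) = -3 + (V*(-1/(2*V²)) + 11*(½)) = -3 + (-1/(2*V) + 11/2) = -3 + (11/2 - 1/(2*V)) = 5/2 - 1/(2*V))
(352 + W(12, 0))*(124 - 120) = (352 + (½)*(-1 + 5*12)/12)*(124 - 120) = (352 + (½)*(1/12)*(-1 + 60))*4 = (352 + (½)*(1/12)*59)*4 = (352 + 59/24)*4 = (8507/24)*4 = 8507/6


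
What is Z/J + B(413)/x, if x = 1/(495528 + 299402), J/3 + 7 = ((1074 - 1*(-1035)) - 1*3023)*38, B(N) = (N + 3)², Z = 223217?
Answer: 14336862359216143/104217 ≈ 1.3757e+11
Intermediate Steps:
B(N) = (3 + N)²
J = -104217 (J = -21 + 3*(((1074 - 1*(-1035)) - 1*3023)*38) = -21 + 3*(((1074 + 1035) - 3023)*38) = -21 + 3*((2109 - 3023)*38) = -21 + 3*(-914*38) = -21 + 3*(-34732) = -21 - 104196 = -104217)
x = 1/794930 ≈ 1.2580e-6
Z/J + B(413)/x = 223217/(-104217) + (3 + 413)²/(1/794930) = 223217*(-1/104217) + 416²*794930 = -223217/104217 + 173056*794930 = -223217/104217 + 137567406080 = 14336862359216143/104217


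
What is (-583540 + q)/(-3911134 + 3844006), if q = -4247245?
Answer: 4830785/67128 ≈ 71.964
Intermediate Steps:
(-583540 + q)/(-3911134 + 3844006) = (-583540 - 4247245)/(-3911134 + 3844006) = -4830785/(-67128) = -4830785*(-1/67128) = 4830785/67128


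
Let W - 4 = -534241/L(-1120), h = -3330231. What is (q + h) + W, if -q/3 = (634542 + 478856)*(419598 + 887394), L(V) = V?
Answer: -4889483386141759/1120 ≈ -4.3656e+12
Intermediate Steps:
q = -4365606836448 (q = -3*(634542 + 478856)*(419598 + 887394) = -3340194*1306992 = -3*1455202278816 = -4365606836448)
W = 538721/1120 (W = 4 - 534241/(-1120) = 4 - 534241*(-1/1120) = 4 + 534241/1120 = 538721/1120 ≈ 481.00)
(q + h) + W = (-4365606836448 - 3330231) + 538721/1120 = -4365610166679 + 538721/1120 = -4889483386141759/1120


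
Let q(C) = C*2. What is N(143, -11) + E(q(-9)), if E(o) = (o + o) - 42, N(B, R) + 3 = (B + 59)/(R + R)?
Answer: -992/11 ≈ -90.182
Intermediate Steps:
q(C) = 2*C
N(B, R) = -3 + (59 + B)/(2*R) (N(B, R) = -3 + (B + 59)/(R + R) = -3 + (59 + B)/((2*R)) = -3 + (59 + B)*(1/(2*R)) = -3 + (59 + B)/(2*R))
E(o) = -42 + 2*o (E(o) = 2*o - 42 = -42 + 2*o)
N(143, -11) + E(q(-9)) = (1/2)*(59 + 143 - 6*(-11))/(-11) + (-42 + 2*(2*(-9))) = (1/2)*(-1/11)*(59 + 143 + 66) + (-42 + 2*(-18)) = (1/2)*(-1/11)*268 + (-42 - 36) = -134/11 - 78 = -992/11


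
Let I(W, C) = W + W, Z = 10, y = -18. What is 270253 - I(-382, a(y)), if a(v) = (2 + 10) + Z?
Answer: 271017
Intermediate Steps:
a(v) = 22 (a(v) = (2 + 10) + 10 = 12 + 10 = 22)
I(W, C) = 2*W
270253 - I(-382, a(y)) = 270253 - 2*(-382) = 270253 - 1*(-764) = 270253 + 764 = 271017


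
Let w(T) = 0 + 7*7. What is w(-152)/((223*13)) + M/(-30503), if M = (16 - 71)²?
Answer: -661348/8038927 ≈ -0.082268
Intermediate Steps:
M = 3025 (M = (-55)² = 3025)
w(T) = 49 (w(T) = 0 + 49 = 49)
w(-152)/((223*13)) + M/(-30503) = 49/((223*13)) + 3025/(-30503) = 49/2899 + 3025*(-1/30503) = 49*(1/2899) - 275/2773 = 49/2899 - 275/2773 = -661348/8038927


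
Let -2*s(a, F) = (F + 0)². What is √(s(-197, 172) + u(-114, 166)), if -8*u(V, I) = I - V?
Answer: I*√14827 ≈ 121.77*I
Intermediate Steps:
s(a, F) = -F²/2 (s(a, F) = -(F + 0)²/2 = -F²/2)
u(V, I) = -I/8 + V/8 (u(V, I) = -(I - V)/8 = -I/8 + V/8)
√(s(-197, 172) + u(-114, 166)) = √(-½*172² + (-⅛*166 + (⅛)*(-114))) = √(-½*29584 + (-83/4 - 57/4)) = √(-14792 - 35) = √(-14827) = I*√14827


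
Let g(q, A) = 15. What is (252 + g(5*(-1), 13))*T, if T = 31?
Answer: 8277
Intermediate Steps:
(252 + g(5*(-1), 13))*T = (252 + 15)*31 = 267*31 = 8277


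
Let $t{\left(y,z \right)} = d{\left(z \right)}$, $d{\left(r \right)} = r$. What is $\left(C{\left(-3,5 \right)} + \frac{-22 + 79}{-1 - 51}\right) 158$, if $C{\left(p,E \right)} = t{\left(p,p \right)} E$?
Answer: $- \frac{66123}{26} \approx -2543.2$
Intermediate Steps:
$t{\left(y,z \right)} = z$
$C{\left(p,E \right)} = E p$ ($C{\left(p,E \right)} = p E = E p$)
$\left(C{\left(-3,5 \right)} + \frac{-22 + 79}{-1 - 51}\right) 158 = \left(5 \left(-3\right) + \frac{-22 + 79}{-1 - 51}\right) 158 = \left(-15 + \frac{57}{-52}\right) 158 = \left(-15 + 57 \left(- \frac{1}{52}\right)\right) 158 = \left(-15 - \frac{57}{52}\right) 158 = \left(- \frac{837}{52}\right) 158 = - \frac{66123}{26}$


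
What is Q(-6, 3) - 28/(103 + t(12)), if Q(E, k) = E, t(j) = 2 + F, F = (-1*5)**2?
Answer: -404/65 ≈ -6.2154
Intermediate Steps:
F = 25 (F = (-5)**2 = 25)
t(j) = 27 (t(j) = 2 + 25 = 27)
Q(-6, 3) - 28/(103 + t(12)) = -6 - 28/(103 + 27) = -6 - 28/130 = -6 + (1/130)*(-28) = -6 - 14/65 = -404/65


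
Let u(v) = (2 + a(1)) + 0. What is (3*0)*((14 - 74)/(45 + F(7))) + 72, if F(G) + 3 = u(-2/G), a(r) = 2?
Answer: 72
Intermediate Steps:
u(v) = 4 (u(v) = (2 + 2) + 0 = 4 + 0 = 4)
F(G) = 1 (F(G) = -3 + 4 = 1)
(3*0)*((14 - 74)/(45 + F(7))) + 72 = (3*0)*((14 - 74)/(45 + 1)) + 72 = 0*(-60/46) + 72 = 0*(-60*1/46) + 72 = 0*(-30/23) + 72 = 0 + 72 = 72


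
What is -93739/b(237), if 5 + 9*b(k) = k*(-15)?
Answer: 843651/3560 ≈ 236.98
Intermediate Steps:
b(k) = -5/9 - 5*k/3 (b(k) = -5/9 + (k*(-15))/9 = -5/9 + (-15*k)/9 = -5/9 - 5*k/3)
-93739/b(237) = -93739/(-5/9 - 5/3*237) = -93739/(-5/9 - 395) = -93739/(-3560/9) = -93739*(-9/3560) = 843651/3560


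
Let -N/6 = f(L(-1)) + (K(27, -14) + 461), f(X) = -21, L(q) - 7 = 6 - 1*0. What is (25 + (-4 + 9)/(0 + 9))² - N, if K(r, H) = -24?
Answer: 255076/81 ≈ 3149.1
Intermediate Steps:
L(q) = 13 (L(q) = 7 + (6 - 1*0) = 7 + (6 + 0) = 7 + 6 = 13)
N = -2496 (N = -6*(-21 + (-24 + 461)) = -6*(-21 + 437) = -6*416 = -2496)
(25 + (-4 + 9)/(0 + 9))² - N = (25 + (-4 + 9)/(0 + 9))² - 1*(-2496) = (25 + 5/9)² + 2496 = (230/9)² + 2496 = 52900/81 + 2496 = 255076/81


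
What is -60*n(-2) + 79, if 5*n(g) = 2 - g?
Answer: 31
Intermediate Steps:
n(g) = ⅖ - g/5 (n(g) = (2 - g)/5 = ⅖ - g/5)
-60*n(-2) + 79 = -60*(⅖ - ⅕*(-2)) + 79 = -60*(⅖ + ⅖) + 79 = -60*⅘ + 79 = -48 + 79 = 31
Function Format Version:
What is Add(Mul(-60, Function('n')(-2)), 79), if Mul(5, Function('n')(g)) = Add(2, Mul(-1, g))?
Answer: 31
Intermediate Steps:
Function('n')(g) = Add(Rational(2, 5), Mul(Rational(-1, 5), g)) (Function('n')(g) = Mul(Rational(1, 5), Add(2, Mul(-1, g))) = Add(Rational(2, 5), Mul(Rational(-1, 5), g)))
Add(Mul(-60, Function('n')(-2)), 79) = Add(Mul(-60, Add(Rational(2, 5), Mul(Rational(-1, 5), -2))), 79) = Add(Mul(-60, Add(Rational(2, 5), Rational(2, 5))), 79) = Add(Mul(-60, Rational(4, 5)), 79) = Add(-48, 79) = 31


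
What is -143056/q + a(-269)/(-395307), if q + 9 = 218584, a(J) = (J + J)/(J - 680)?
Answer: -53667052837558/81997611921225 ≈ -0.65450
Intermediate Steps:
a(J) = 2*J/(-680 + J) (a(J) = (2*J)/(-680 + J) = 2*J/(-680 + J))
q = 218575 (q = -9 + 218584 = 218575)
-143056/q + a(-269)/(-395307) = -143056/218575 + (2*(-269)/(-680 - 269))/(-395307) = -143056*1/218575 + (2*(-269)/(-949))*(-1/395307) = -143056/218575 + (2*(-269)*(-1/949))*(-1/395307) = -143056/218575 + (538/949)*(-1/395307) = -143056/218575 - 538/375146343 = -53667052837558/81997611921225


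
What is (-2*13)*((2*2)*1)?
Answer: -104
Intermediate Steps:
(-2*13)*((2*2)*1) = -104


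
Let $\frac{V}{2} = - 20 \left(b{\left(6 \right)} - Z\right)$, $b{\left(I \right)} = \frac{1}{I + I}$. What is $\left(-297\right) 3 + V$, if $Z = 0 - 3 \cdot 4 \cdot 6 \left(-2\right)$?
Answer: $\frac{14597}{3} \approx 4865.7$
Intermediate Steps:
$b{\left(I \right)} = \frac{1}{2 I}$
$Z = 144$ ($Z = 0 - 3 \cdot 24 \left(-2\right) = 0 - -144 = 0 + 144 = 144$)
$V = \frac{17270}{3}$ ($V = 2 \left(- 20 \left(\frac{1}{2 \cdot 6} - 144\right)\right) = 2 \left(- 20 \left(\frac{1}{2} \cdot \frac{1}{6} - 144\right)\right) = 2 \left(- 20 \left(\frac{1}{12} - 144\right)\right) = 2 \left(\left(-20\right) \left(- \frac{1727}{12}\right)\right) = 2 \cdot \frac{8635}{3} = \frac{17270}{3} \approx 5756.7$)
$\left(-297\right) 3 + V = \left(-297\right) 3 + \frac{17270}{3} = -891 + \frac{17270}{3} = \frac{14597}{3}$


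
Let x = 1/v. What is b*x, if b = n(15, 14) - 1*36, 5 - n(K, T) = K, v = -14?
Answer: 23/7 ≈ 3.2857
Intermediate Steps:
n(K, T) = 5 - K
x = -1/14 (x = 1/(-14) = -1/14 ≈ -0.071429)
b = -46 (b = (5 - 1*15) - 1*36 = (5 - 15) - 36 = -10 - 36 = -46)
b*x = -46*(-1/14) = 23/7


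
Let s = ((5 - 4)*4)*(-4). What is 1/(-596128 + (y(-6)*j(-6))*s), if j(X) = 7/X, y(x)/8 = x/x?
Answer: -3/1787936 ≈ -1.6779e-6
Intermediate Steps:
y(x) = 8 (y(x) = 8*(x/x) = 8*1 = 8)
s = -16 (s = (1*4)*(-4) = 4*(-4) = -16)
1/(-596128 + (y(-6)*j(-6))*s) = 1/(-596128 + (8*(7/(-6)))*(-16)) = 1/(-596128 + (8*(7*(-1/6)))*(-16)) = 1/(-596128 + (8*(-7/6))*(-16)) = 1/(-596128 - 28/3*(-16)) = 1/(-596128 + 448/3) = 1/(-1787936/3) = -3/1787936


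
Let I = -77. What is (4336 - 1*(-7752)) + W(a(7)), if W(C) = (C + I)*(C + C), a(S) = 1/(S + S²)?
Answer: 18949673/1568 ≈ 12085.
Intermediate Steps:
W(C) = 2*C*(-77 + C) (W(C) = (C - 77)*(C + C) = (-77 + C)*(2*C) = 2*C*(-77 + C))
(4336 - 1*(-7752)) + W(a(7)) = (4336 - 1*(-7752)) + 2*(1/(7*(1 + 7)))*(-77 + 1/(7*(1 + 7))) = (4336 + 7752) + 2*((⅐)/8)*(-77 + (⅐)/8) = 12088 + 2*((⅐)*(⅛))*(-77 + (⅐)*(⅛)) = 12088 + 2*(1/56)*(-77 + 1/56) = 12088 + 2*(1/56)*(-4311/56) = 12088 - 4311/1568 = 18949673/1568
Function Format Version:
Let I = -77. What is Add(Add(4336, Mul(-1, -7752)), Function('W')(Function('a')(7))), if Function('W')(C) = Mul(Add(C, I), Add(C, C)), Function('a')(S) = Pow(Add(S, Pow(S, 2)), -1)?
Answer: Rational(18949673, 1568) ≈ 12085.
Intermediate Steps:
Function('W')(C) = Mul(2, C, Add(-77, C)) (Function('W')(C) = Mul(Add(C, -77), Add(C, C)) = Mul(Add(-77, C), Mul(2, C)) = Mul(2, C, Add(-77, C)))
Add(Add(4336, Mul(-1, -7752)), Function('W')(Function('a')(7))) = Add(Add(4336, Mul(-1, -7752)), Mul(2, Mul(Pow(7, -1), Pow(Add(1, 7), -1)), Add(-77, Mul(Pow(7, -1), Pow(Add(1, 7), -1))))) = Add(Add(4336, 7752), Mul(2, Mul(Rational(1, 7), Pow(8, -1)), Add(-77, Mul(Rational(1, 7), Pow(8, -1))))) = Add(12088, Mul(2, Mul(Rational(1, 7), Rational(1, 8)), Add(-77, Mul(Rational(1, 7), Rational(1, 8))))) = Add(12088, Mul(2, Rational(1, 56), Add(-77, Rational(1, 56)))) = Add(12088, Mul(2, Rational(1, 56), Rational(-4311, 56))) = Add(12088, Rational(-4311, 1568)) = Rational(18949673, 1568)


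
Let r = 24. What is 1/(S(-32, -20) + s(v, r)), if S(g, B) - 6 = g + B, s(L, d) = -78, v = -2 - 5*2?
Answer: -1/124 ≈ -0.0080645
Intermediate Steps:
v = -12 (v = -2 - 10 = -12)
S(g, B) = 6 + B + g (S(g, B) = 6 + (g + B) = 6 + (B + g) = 6 + B + g)
1/(S(-32, -20) + s(v, r)) = 1/((6 - 20 - 32) - 78) = 1/(-46 - 78) = 1/(-124) = -1/124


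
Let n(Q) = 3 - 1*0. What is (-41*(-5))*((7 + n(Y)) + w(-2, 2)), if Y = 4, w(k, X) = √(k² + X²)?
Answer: 2050 + 410*√2 ≈ 2629.8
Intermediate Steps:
w(k, X) = √(X² + k²)
n(Q) = 3 (n(Q) = 3 + 0 = 3)
(-41*(-5))*((7 + n(Y)) + w(-2, 2)) = (-41*(-5))*((7 + 3) + √(2² + (-2)²)) = 205*(10 + √(4 + 4)) = 205*(10 + √8) = 205*(10 + 2*√2) = 2050 + 410*√2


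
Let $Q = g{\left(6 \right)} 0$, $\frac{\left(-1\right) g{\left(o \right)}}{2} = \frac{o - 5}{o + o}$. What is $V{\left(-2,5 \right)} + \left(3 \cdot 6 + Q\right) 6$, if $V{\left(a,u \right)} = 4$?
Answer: $112$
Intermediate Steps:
$g{\left(o \right)} = - \frac{-5 + o}{o}$ ($g{\left(o \right)} = - 2 \frac{o - 5}{o + o} = - 2 \frac{-5 + o}{2 o} = - \frac{-5 + o}{o}$)
$Q = 0$ ($Q = \frac{5 - 6}{6} \cdot 0 = \frac{1}{6} \left(-1\right) 0 = \left(- \frac{1}{6}\right) 0 = 0$)
$V{\left(-2,5 \right)} + \left(3 \cdot 6 + Q\right) 6 = 4 + \left(3 \cdot 6 + 0\right) 6 = 4 + \left(18 + 0\right) 6 = 4 + 18 \cdot 6 = 4 + 108 = 112$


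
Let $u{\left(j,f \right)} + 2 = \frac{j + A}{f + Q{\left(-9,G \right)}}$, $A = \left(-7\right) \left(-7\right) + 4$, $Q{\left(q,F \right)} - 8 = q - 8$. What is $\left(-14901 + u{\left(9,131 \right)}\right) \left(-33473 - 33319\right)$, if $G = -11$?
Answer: $\frac{60717401184}{61} \approx 9.9537 \cdot 10^{8}$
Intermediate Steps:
$Q{\left(q,F \right)} = q$ ($Q{\left(q,F \right)} = 8 + \left(q - 8\right) = 8 + \left(-8 + q\right) = q$)
$A = 53$ ($A = 49 + 4 = 53$)
$u{\left(j,f \right)} = -2 + \frac{53 + j}{-9 + f}$ ($u{\left(j,f \right)} = -2 + \frac{j + 53}{f - 9} = -2 + \frac{53 + j}{-9 + f}$)
$\left(-14901 + u{\left(9,131 \right)}\right) \left(-33473 - 33319\right) = \left(-14901 + \frac{71 + 9 - 262}{-9 + 131}\right) \left(-33473 - 33319\right) = \left(-14901 + \frac{71 + 9 - 262}{122}\right) \left(-33473 - 33319\right) = \left(-14901 + \frac{1}{122} \left(-182\right)\right) \left(-66792\right) = \left(-14901 - \frac{91}{61}\right) \left(-66792\right) = \left(- \frac{909052}{61}\right) \left(-66792\right) = \frac{60717401184}{61}$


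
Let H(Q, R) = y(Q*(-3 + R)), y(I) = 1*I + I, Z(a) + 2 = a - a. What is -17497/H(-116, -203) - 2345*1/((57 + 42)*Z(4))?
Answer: 54303917/4731408 ≈ 11.477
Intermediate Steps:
Z(a) = -2 (Z(a) = -2 + (a - a) = -2 + 0 = -2)
y(I) = 2*I (y(I) = I + I = 2*I)
H(Q, R) = 2*Q*(-3 + R) (H(Q, R) = 2*(Q*(-3 + R)) = 2*Q*(-3 + R))
-17497/H(-116, -203) - 2345*1/((57 + 42)*Z(4)) = -17497*(-1/(232*(-3 - 203))) - 2345*(-1/(2*(57 + 42))) = -17497/(2*(-116)*(-206)) - 2345/((-2*99)) = -17497/47792 - 2345/(-198) = -17497*1/47792 - 2345*(-1/198) = -17497/47792 + 2345/198 = 54303917/4731408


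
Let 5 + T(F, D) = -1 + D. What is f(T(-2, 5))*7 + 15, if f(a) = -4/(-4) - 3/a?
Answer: 43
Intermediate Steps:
T(F, D) = -6 + D (T(F, D) = -5 + (-1 + D) = -6 + D)
f(a) = 1 - 3/a (f(a) = -4*(-¼) - 3/a = 1 - 3/a)
f(T(-2, 5))*7 + 15 = ((-3 + (-6 + 5))/(-6 + 5))*7 + 15 = ((-3 - 1)/(-1))*7 + 15 = -1*(-4)*7 + 15 = 4*7 + 15 = 28 + 15 = 43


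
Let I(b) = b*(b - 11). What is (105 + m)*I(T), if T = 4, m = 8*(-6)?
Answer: -1596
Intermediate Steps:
m = -48
I(b) = b*(-11 + b)
(105 + m)*I(T) = (105 - 48)*(4*(-11 + 4)) = 57*(4*(-7)) = 57*(-28) = -1596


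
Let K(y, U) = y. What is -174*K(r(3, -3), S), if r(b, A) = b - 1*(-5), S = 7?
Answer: -1392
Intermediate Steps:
r(b, A) = 5 + b (r(b, A) = b + 5 = 5 + b)
-174*K(r(3, -3), S) = -174*(5 + 3) = -174*8 = -1392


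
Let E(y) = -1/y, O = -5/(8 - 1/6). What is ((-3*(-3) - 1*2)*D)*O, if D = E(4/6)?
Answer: 315/47 ≈ 6.7021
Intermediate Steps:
O = -30/47 (O = -5/(8 - 1*⅙) = -5/(8 - ⅙) = -5/47/6 = -5*6/47 = -30/47 ≈ -0.63830)
D = -3/2 (D = -1/(4/6) = -1/(4*(⅙)) = -1/⅔ = -1*3/2 = -3/2 ≈ -1.5000)
((-3*(-3) - 1*2)*D)*O = ((-3*(-3) - 1*2)*(-3/2))*(-30/47) = ((9 - 2)*(-3/2))*(-30/47) = (7*(-3/2))*(-30/47) = -21/2*(-30/47) = 315/47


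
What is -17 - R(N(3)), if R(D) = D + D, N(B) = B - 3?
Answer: -17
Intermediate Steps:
N(B) = -3 + B
R(D) = 2*D
-17 - R(N(3)) = -17 - 2*(-3 + 3) = -17 - 2*0 = -17 - 1*0 = -17 + 0 = -17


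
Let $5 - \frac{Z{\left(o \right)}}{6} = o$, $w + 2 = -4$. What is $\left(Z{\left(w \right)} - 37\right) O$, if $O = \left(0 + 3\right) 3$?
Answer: $261$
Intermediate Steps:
$w = -6$ ($w = -2 - 4 = -6$)
$Z{\left(o \right)} = 30 - 6 o$
$O = 9$ ($O = 3 \cdot 3 = 9$)
$\left(Z{\left(w \right)} - 37\right) O = \left(\left(30 - -36\right) - 37\right) 9 = \left(\left(30 + 36\right) - 37\right) 9 = \left(66 - 37\right) 9 = 29 \cdot 9 = 261$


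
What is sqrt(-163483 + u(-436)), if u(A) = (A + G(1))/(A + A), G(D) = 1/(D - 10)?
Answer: 7*I*sqrt(5708088238)/1308 ≈ 404.33*I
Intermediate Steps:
G(D) = 1/(-10 + D)
u(A) = (-1/9 + A)/(2*A) (u(A) = (A + 1/(-10 + 1))/(A + A) = (A + 1/(-9))/((2*A)) = (A - 1/9)*(1/(2*A)) = (-1/9 + A)*(1/(2*A)) = (-1/9 + A)/(2*A))
sqrt(-163483 + u(-436)) = sqrt(-163483 + (1/18)*(-1 + 9*(-436))/(-436)) = sqrt(-163483 + (1/18)*(-1/436)*(-1 - 3924)) = sqrt(-163483 + (1/18)*(-1/436)*(-3925)) = sqrt(-163483 + 3925/7848) = sqrt(-1283010659/7848) = 7*I*sqrt(5708088238)/1308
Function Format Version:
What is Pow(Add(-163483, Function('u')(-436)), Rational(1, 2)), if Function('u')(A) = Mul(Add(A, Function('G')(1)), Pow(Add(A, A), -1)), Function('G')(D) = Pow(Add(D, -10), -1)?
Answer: Mul(Rational(7, 1308), I, Pow(5708088238, Rational(1, 2))) ≈ Mul(404.33, I)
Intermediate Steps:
Function('G')(D) = Pow(Add(-10, D), -1)
Function('u')(A) = Mul(Rational(1, 2), Pow(A, -1), Add(Rational(-1, 9), A)) (Function('u')(A) = Mul(Add(A, Pow(Add(-10, 1), -1)), Pow(Add(A, A), -1)) = Mul(Add(A, Pow(-9, -1)), Pow(Mul(2, A), -1)) = Mul(Add(A, Rational(-1, 9)), Mul(Rational(1, 2), Pow(A, -1))) = Mul(Add(Rational(-1, 9), A), Mul(Rational(1, 2), Pow(A, -1))) = Mul(Rational(1, 2), Pow(A, -1), Add(Rational(-1, 9), A)))
Pow(Add(-163483, Function('u')(-436)), Rational(1, 2)) = Pow(Add(-163483, Mul(Rational(1, 18), Pow(-436, -1), Add(-1, Mul(9, -436)))), Rational(1, 2)) = Pow(Add(-163483, Mul(Rational(1, 18), Rational(-1, 436), Add(-1, -3924))), Rational(1, 2)) = Pow(Add(-163483, Mul(Rational(1, 18), Rational(-1, 436), -3925)), Rational(1, 2)) = Pow(Add(-163483, Rational(3925, 7848)), Rational(1, 2)) = Pow(Rational(-1283010659, 7848), Rational(1, 2)) = Mul(Rational(7, 1308), I, Pow(5708088238, Rational(1, 2)))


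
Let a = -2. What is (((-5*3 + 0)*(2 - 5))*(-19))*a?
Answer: 1710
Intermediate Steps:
(((-5*3 + 0)*(2 - 5))*(-19))*a = (((-5*3 + 0)*(2 - 5))*(-19))*(-2) = (((-15 + 0)*(-3))*(-19))*(-2) = (-15*(-3)*(-19))*(-2) = (45*(-19))*(-2) = -855*(-2) = 1710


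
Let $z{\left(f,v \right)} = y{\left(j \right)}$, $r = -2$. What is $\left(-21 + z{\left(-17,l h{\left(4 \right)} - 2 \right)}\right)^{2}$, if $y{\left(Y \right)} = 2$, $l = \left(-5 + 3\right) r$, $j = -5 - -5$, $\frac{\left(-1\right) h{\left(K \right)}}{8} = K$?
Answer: $361$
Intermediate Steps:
$h{\left(K \right)} = - 8 K$
$j = 0$ ($j = -5 + 5 = 0$)
$l = 4$ ($l = \left(-5 + 3\right) \left(-2\right) = \left(-2\right) \left(-2\right) = 4$)
$z{\left(f,v \right)} = 2$
$\left(-21 + z{\left(-17,l h{\left(4 \right)} - 2 \right)}\right)^{2} = \left(-21 + 2\right)^{2} = \left(-19\right)^{2} = 361$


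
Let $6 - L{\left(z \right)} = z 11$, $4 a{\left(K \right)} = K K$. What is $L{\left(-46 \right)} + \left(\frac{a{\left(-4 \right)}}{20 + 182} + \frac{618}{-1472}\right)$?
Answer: $\frac{38030295}{74336} \approx 511.6$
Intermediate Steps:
$a{\left(K \right)} = \frac{K^{2}}{4}$ ($a{\left(K \right)} = \frac{K K}{4} = \frac{K^{2}}{4}$)
$L{\left(z \right)} = 6 - 11 z$ ($L{\left(z \right)} = 6 - z 11 = 6 - 11 z$)
$L{\left(-46 \right)} + \left(\frac{a{\left(-4 \right)}}{20 + 182} + \frac{618}{-1472}\right) = \left(6 - -506\right) + \left(\frac{\frac{1}{4} \left(-4\right)^{2}}{20 + 182} + \frac{618}{-1472}\right) = \left(6 + 506\right) + \left(\frac{\frac{1}{4} \cdot 16}{202} + 618 \left(- \frac{1}{1472}\right)\right) = 512 + \left(4 \cdot \frac{1}{202} - \frac{309}{736}\right) = 512 + \left(\frac{2}{101} - \frac{309}{736}\right) = 512 - \frac{29737}{74336} = \frac{38030295}{74336}$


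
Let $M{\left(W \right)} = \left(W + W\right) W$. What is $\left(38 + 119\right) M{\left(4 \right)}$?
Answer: $5024$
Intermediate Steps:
$M{\left(W \right)} = 2 W^{2}$ ($M{\left(W \right)} = 2 W W = 2 W^{2}$)
$\left(38 + 119\right) M{\left(4 \right)} = \left(38 + 119\right) 2 \cdot 4^{2} = 157 \cdot 2 \cdot 16 = 157 \cdot 32 = 5024$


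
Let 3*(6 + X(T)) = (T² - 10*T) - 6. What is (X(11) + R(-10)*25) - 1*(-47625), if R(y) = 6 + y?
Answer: 142562/3 ≈ 47521.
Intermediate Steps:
X(T) = -8 - 10*T/3 + T²/3 (X(T) = -6 + ((T² - 10*T) - 6)/3 = -6 + (-6 + T² - 10*T)/3 = -6 + (-2 - 10*T/3 + T²/3) = -8 - 10*T/3 + T²/3)
(X(11) + R(-10)*25) - 1*(-47625) = ((-8 - 10/3*11 + (⅓)*11²) + (6 - 10)*25) - 1*(-47625) = ((-8 - 110/3 + (⅓)*121) - 4*25) + 47625 = ((-8 - 110/3 + 121/3) - 100) + 47625 = (-13/3 - 100) + 47625 = -313/3 + 47625 = 142562/3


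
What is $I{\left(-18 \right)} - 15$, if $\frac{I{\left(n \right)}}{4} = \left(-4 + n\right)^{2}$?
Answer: $1921$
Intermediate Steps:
$I{\left(n \right)} = 4 \left(-4 + n\right)^{2}$
$I{\left(-18 \right)} - 15 = 4 \left(-4 - 18\right)^{2} - 15 = 4 \left(-22\right)^{2} - 15 = 4 \cdot 484 - 15 = 1936 - 15 = 1921$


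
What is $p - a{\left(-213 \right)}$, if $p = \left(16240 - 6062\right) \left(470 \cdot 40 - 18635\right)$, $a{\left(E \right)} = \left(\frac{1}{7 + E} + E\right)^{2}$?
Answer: $\frac{69340378679}{42436} \approx 1.634 \cdot 10^{6}$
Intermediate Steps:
$a{\left(E \right)} = \left(E + \frac{1}{7 + E}\right)^{2}$
$p = 1679370$ ($p = 10178 \left(18800 - 18635\right) = 10178 \cdot 165 = 1679370$)
$p - a{\left(-213 \right)} = 1679370 - \frac{\left(1 + \left(-213\right)^{2} + 7 \left(-213\right)\right)^{2}}{\left(7 - 213\right)^{2}} = 1679370 - \frac{\left(1 + 45369 - 1491\right)^{2}}{42436} = 1679370 - \frac{43879^{2}}{42436} = 1679370 - \frac{1}{42436} \cdot 1925366641 = 1679370 - \frac{1925366641}{42436} = \frac{69340378679}{42436}$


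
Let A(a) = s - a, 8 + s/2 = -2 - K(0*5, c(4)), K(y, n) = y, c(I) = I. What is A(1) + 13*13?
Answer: 148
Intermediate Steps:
s = -20 (s = -16 + 2*(-2 - 0*5) = -16 + 2*(-2 - 1*0) = -16 + 2*(-2 + 0) = -16 + 2*(-2) = -16 - 4 = -20)
A(a) = -20 - a
A(1) + 13*13 = (-20 - 1*1) + 13*13 = (-20 - 1) + 169 = -21 + 169 = 148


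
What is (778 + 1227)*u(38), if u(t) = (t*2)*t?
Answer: 5790440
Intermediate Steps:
u(t) = 2*t² (u(t) = (2*t)*t = 2*t²)
(778 + 1227)*u(38) = (778 + 1227)*(2*38²) = 2005*(2*1444) = 2005*2888 = 5790440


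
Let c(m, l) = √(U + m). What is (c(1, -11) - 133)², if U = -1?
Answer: 17689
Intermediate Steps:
c(m, l) = √(-1 + m)
(c(1, -11) - 133)² = (√(-1 + 1) - 133)² = (√0 - 133)² = (0 - 133)² = (-133)² = 17689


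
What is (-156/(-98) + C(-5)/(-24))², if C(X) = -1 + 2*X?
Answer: 5812921/1382976 ≈ 4.2032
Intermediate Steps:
(-156/(-98) + C(-5)/(-24))² = (-156/(-98) + (-1 + 2*(-5))/(-24))² = (-156*(-1/98) + (-1 - 10)*(-1/24))² = (78/49 - 11*(-1/24))² = (78/49 + 11/24)² = (2411/1176)² = 5812921/1382976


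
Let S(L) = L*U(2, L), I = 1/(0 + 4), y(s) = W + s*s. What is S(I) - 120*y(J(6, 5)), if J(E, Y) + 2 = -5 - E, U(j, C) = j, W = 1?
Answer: -40799/2 ≈ -20400.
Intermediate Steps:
J(E, Y) = -7 - E (J(E, Y) = -2 + (-5 - E) = -7 - E)
y(s) = 1 + s² (y(s) = 1 + s*s = 1 + s²)
I = ¼ (I = 1/4 = ¼ ≈ 0.25000)
S(L) = 2*L (S(L) = L*2 = 2*L)
S(I) - 120*y(J(6, 5)) = 2*(¼) - 120*(1 + (-7 - 1*6)²) = ½ - 120*(1 + (-7 - 6)²) = ½ - 120*(1 + (-13)²) = ½ - 120*(1 + 169) = ½ - 120*170 = ½ - 20400 = -40799/2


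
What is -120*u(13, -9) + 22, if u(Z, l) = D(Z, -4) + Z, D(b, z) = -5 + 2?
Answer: -1178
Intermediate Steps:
D(b, z) = -3
u(Z, l) = -3 + Z
-120*u(13, -9) + 22 = -120*(-3 + 13) + 22 = -120*10 + 22 = -1200 + 22 = -1178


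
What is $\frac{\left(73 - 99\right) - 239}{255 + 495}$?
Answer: $- \frac{53}{150} \approx -0.35333$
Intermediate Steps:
$\frac{\left(73 - 99\right) - 239}{255 + 495} = \frac{\left(73 - 99\right) - 239}{750} = \left(-26 - 239\right) \frac{1}{750} = \left(-265\right) \frac{1}{750} = - \frac{53}{150}$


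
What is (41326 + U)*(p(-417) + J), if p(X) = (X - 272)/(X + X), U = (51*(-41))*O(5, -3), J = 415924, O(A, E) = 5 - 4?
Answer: 13609888001675/834 ≈ 1.6319e+10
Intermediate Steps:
O(A, E) = 1
U = -2091 (U = (51*(-41))*1 = -2091*1 = -2091)
p(X) = (-272 + X)/(2*X) (p(X) = (-272 + X)/((2*X)) = (-272 + X)*(1/(2*X)) = (-272 + X)/(2*X))
(41326 + U)*(p(-417) + J) = (41326 - 2091)*((½)*(-272 - 417)/(-417) + 415924) = 39235*((½)*(-1/417)*(-689) + 415924) = 39235*(689/834 + 415924) = 39235*(346881305/834) = 13609888001675/834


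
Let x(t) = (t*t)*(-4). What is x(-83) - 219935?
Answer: -247491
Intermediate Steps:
x(t) = -4*t**2 (x(t) = t**2*(-4) = -4*t**2)
x(-83) - 219935 = -4*(-83)**2 - 219935 = -4*6889 - 219935 = -27556 - 219935 = -247491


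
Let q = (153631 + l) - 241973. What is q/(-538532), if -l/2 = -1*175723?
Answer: -65776/134633 ≈ -0.48856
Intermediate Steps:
l = 351446 (l = -(-2)*175723 = -2*(-175723) = 351446)
q = 263104 (q = (153631 + 351446) - 241973 = 505077 - 241973 = 263104)
q/(-538532) = 263104/(-538532) = 263104*(-1/538532) = -65776/134633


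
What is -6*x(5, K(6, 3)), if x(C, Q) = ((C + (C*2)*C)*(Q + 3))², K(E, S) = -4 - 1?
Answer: -72600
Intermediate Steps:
K(E, S) = -5
x(C, Q) = (3 + Q)²*(C + 2*C²)² (x(C, Q) = ((C + (2*C)*C)*(3 + Q))² = ((C + 2*C²)*(3 + Q))² = ((3 + Q)*(C + 2*C²))² = (3 + Q)²*(C + 2*C²)²)
-6*x(5, K(6, 3)) = -6*5²*(1 + 2*5)²*(3 - 5)² = -150*(1 + 10)²*(-2)² = -150*11²*4 = -150*121*4 = -6*12100 = -72600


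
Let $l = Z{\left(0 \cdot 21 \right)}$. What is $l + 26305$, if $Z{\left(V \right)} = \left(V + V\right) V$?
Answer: $26305$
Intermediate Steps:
$Z{\left(V \right)} = 2 V^{2}$ ($Z{\left(V \right)} = 2 V V = 2 V^{2}$)
$l = 0$ ($l = 2 \left(0 \cdot 21\right)^{2} = 2 \cdot 0^{2} = 2 \cdot 0 = 0$)
$l + 26305 = 0 + 26305 = 26305$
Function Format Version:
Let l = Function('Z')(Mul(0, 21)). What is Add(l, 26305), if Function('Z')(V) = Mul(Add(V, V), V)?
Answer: 26305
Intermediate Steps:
Function('Z')(V) = Mul(2, Pow(V, 2)) (Function('Z')(V) = Mul(Mul(2, V), V) = Mul(2, Pow(V, 2)))
l = 0 (l = Mul(2, Pow(Mul(0, 21), 2)) = Mul(2, Pow(0, 2)) = Mul(2, 0) = 0)
Add(l, 26305) = Add(0, 26305) = 26305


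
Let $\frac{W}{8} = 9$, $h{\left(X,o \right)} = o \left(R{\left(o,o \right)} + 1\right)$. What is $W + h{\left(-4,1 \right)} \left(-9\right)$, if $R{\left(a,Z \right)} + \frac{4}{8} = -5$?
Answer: $\frac{225}{2} \approx 112.5$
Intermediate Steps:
$R{\left(a,Z \right)} = - \frac{11}{2}$ ($R{\left(a,Z \right)} = - \frac{1}{2} - 5 = - \frac{11}{2}$)
$h{\left(X,o \right)} = - \frac{9 o}{2}$ ($h{\left(X,o \right)} = o \left(- \frac{11}{2} + 1\right) = o \left(- \frac{9}{2}\right) = - \frac{9 o}{2}$)
$W = 72$ ($W = 8 \cdot 9 = 72$)
$W + h{\left(-4,1 \right)} \left(-9\right) = 72 + \left(- \frac{9}{2}\right) 1 \left(-9\right) = 72 - - \frac{81}{2} = 72 + \frac{81}{2} = \frac{225}{2}$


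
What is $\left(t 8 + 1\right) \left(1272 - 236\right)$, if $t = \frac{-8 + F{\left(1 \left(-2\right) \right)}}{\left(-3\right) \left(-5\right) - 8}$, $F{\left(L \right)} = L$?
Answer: $-10804$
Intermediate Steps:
$t = - \frac{10}{7}$ ($t = \frac{-8 + 1 \left(-2\right)}{\left(-3\right) \left(-5\right) - 8} = \frac{-8 - 2}{15 - 8} = - \frac{10}{7} \approx -1.4286$)
$\left(t 8 + 1\right) \left(1272 - 236\right) = \left(\left(- \frac{10}{7}\right) 8 + 1\right) \left(1272 - 236\right) = \left(- \frac{80}{7} + 1\right) 1036 = \left(- \frac{73}{7}\right) 1036 = -10804$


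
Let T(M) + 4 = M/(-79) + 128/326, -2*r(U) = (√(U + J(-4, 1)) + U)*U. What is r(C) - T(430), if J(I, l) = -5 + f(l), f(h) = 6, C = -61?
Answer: -47682233/25754 + 61*I*√15 ≈ -1851.4 + 236.25*I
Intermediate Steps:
J(I, l) = 1 (J(I, l) = -5 + 6 = 1)
r(U) = -U*(U + √(1 + U))/2 (r(U) = -(√(U + 1) + U)*U/2 = -(√(1 + U) + U)*U/2 = -(U + √(1 + U))*U/2 = -U*(U + √(1 + U))/2)
T(M) = -588/163 - M/79 (T(M) = -4 + (M/(-79) + 128/326) = -4 + (M*(-1/79) + 128*(1/326)) = -4 + (-M/79 + 64/163) = -4 + (64/163 - M/79) = -588/163 - M/79)
r(C) - T(430) = -½*(-61)*(-61 + √(1 - 61)) - (-588/163 - 1/79*430) = -½*(-61)*(-61 + √(-60)) - (-588/163 - 430/79) = -½*(-61)*(-61 + 2*I*√15) - 1*(-116542/12877) = (-3721/2 + 61*I*√15) + 116542/12877 = -47682233/25754 + 61*I*√15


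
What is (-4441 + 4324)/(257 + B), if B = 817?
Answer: -39/358 ≈ -0.10894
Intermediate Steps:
(-4441 + 4324)/(257 + B) = (-4441 + 4324)/(257 + 817) = -117/1074 = -117*1/1074 = -39/358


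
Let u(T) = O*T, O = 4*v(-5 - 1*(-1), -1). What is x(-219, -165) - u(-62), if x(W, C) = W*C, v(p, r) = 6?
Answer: 37623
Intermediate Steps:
x(W, C) = C*W
O = 24 (O = 4*6 = 24)
u(T) = 24*T
x(-219, -165) - u(-62) = -165*(-219) - 24*(-62) = 36135 - 1*(-1488) = 36135 + 1488 = 37623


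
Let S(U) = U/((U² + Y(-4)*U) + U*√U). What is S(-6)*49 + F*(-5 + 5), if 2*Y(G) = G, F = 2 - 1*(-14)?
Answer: -28/5 - 7*I*√6/10 ≈ -5.6 - 1.7146*I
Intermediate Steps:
F = 16 (F = 2 + 14 = 16)
Y(G) = G/2
S(U) = U/(U² + U^(3/2) - 2*U) (S(U) = U/((U² + ((½)*(-4))*U) + U*√U) = U/((U² - 2*U) + U^(3/2)) = U/(U² + U^(3/2) - 2*U))
S(-6)*49 + F*(-5 + 5) = -6/((-6)² + (-6)^(3/2) - 2*(-6))*49 + 16*(-5 + 5) = -6/(36 - 6*I*√6 + 12)*49 + 16*0 = -6/(48 - 6*I*√6)*49 + 0 = -294/(48 - 6*I*√6) + 0 = -294/(48 - 6*I*√6)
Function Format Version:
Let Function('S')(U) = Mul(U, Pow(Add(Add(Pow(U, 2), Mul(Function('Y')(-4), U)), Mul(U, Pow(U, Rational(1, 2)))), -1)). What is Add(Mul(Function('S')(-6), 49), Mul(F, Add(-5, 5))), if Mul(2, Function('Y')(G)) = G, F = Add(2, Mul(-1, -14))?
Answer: Add(Rational(-28, 5), Mul(Rational(-7, 10), I, Pow(6, Rational(1, 2)))) ≈ Add(-5.6000, Mul(-1.7146, I))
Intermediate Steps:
F = 16 (F = Add(2, 14) = 16)
Function('Y')(G) = Mul(Rational(1, 2), G)
Function('S')(U) = Mul(U, Pow(Add(Pow(U, 2), Pow(U, Rational(3, 2)), Mul(-2, U)), -1)) (Function('S')(U) = Mul(U, Pow(Add(Add(Pow(U, 2), Mul(Mul(Rational(1, 2), -4), U)), Mul(U, Pow(U, Rational(1, 2)))), -1)) = Mul(U, Pow(Add(Add(Pow(U, 2), Mul(-2, U)), Pow(U, Rational(3, 2))), -1)) = Mul(U, Pow(Add(Pow(U, 2), Pow(U, Rational(3, 2)), Mul(-2, U)), -1)))
Add(Mul(Function('S')(-6), 49), Mul(F, Add(-5, 5))) = Add(Mul(Mul(-6, Pow(Add(Pow(-6, 2), Pow(-6, Rational(3, 2)), Mul(-2, -6)), -1)), 49), Mul(16, Add(-5, 5))) = Add(Mul(Mul(-6, Pow(Add(36, Mul(-6, I, Pow(6, Rational(1, 2))), 12), -1)), 49), Mul(16, 0)) = Add(Mul(Mul(-6, Pow(Add(48, Mul(-6, I, Pow(6, Rational(1, 2)))), -1)), 49), 0) = Add(Mul(-294, Pow(Add(48, Mul(-6, I, Pow(6, Rational(1, 2)))), -1)), 0) = Mul(-294, Pow(Add(48, Mul(-6, I, Pow(6, Rational(1, 2)))), -1))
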